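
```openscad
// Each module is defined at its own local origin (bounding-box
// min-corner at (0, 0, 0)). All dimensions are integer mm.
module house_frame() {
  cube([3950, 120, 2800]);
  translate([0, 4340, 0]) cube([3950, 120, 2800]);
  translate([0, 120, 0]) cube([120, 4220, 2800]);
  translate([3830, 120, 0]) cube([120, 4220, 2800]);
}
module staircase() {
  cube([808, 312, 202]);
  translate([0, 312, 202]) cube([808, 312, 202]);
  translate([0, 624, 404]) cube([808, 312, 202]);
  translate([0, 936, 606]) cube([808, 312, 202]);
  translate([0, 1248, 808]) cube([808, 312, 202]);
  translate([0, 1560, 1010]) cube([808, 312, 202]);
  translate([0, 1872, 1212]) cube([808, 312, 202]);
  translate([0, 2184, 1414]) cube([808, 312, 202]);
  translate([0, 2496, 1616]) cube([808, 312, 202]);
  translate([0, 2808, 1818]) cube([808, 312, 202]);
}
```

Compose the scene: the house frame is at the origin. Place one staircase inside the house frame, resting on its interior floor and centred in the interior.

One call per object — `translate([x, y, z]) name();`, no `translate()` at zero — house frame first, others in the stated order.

house_frame();
translate([1571, 670, 0]) staircase();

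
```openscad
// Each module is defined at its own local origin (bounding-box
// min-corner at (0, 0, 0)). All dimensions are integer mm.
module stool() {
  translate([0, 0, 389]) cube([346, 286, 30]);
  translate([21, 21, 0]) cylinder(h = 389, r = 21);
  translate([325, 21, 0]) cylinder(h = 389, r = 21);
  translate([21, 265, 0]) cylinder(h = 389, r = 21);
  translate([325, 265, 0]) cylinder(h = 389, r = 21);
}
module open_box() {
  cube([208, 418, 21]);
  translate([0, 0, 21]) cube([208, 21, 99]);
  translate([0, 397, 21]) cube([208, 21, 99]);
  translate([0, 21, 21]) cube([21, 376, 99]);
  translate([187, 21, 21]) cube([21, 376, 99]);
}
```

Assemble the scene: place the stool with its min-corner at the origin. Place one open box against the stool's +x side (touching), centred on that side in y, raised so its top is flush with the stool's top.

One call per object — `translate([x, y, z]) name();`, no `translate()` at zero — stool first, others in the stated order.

stool();
translate([346, -66, 299]) open_box();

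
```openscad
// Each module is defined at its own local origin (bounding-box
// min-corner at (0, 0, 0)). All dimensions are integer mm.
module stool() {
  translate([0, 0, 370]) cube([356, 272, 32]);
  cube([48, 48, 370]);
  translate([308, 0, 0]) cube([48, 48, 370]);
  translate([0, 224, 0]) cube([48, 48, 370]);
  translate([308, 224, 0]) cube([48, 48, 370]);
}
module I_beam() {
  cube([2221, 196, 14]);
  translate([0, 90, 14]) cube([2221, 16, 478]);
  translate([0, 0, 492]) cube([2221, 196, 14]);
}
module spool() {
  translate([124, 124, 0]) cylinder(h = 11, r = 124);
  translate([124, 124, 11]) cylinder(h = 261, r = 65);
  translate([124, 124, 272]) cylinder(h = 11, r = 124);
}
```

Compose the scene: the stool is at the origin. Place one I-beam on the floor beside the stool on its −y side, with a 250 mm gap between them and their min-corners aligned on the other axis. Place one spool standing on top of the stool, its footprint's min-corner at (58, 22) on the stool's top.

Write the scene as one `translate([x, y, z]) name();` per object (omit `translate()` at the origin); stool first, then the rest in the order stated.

stool();
translate([0, -446, 0]) I_beam();
translate([58, 22, 402]) spool();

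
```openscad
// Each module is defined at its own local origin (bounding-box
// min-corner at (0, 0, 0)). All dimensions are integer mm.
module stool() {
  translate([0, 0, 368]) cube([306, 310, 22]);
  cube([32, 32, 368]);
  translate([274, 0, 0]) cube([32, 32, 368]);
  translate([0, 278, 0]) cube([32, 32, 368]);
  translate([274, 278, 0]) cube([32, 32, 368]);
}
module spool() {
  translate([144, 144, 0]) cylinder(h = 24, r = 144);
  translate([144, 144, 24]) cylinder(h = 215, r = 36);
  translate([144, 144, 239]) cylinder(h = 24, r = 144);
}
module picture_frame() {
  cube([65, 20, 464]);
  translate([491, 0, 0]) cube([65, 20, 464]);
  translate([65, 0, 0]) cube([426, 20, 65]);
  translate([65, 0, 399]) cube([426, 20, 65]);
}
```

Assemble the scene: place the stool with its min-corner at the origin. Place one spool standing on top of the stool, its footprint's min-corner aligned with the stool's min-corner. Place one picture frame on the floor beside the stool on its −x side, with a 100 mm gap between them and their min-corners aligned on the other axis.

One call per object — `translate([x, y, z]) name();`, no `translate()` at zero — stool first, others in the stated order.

stool();
translate([0, 0, 390]) spool();
translate([-656, 0, 0]) picture_frame();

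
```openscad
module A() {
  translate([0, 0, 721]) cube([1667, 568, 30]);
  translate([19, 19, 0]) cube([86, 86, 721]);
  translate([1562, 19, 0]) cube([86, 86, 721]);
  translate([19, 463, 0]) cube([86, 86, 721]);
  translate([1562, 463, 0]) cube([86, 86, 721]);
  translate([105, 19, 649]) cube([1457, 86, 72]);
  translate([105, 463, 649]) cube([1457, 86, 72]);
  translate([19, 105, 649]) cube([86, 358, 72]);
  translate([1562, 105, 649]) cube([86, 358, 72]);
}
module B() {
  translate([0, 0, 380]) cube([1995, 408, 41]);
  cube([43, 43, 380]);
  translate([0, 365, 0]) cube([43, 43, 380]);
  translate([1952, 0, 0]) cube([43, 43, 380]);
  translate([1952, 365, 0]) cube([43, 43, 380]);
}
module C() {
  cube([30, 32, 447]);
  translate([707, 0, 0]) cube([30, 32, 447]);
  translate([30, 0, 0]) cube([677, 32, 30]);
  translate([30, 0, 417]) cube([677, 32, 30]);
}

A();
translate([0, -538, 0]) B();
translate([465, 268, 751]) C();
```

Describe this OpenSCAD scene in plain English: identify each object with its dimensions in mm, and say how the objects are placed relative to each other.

A is a table: top 1667 mm (x) × 568 mm (y), 30 mm thick, upper face at z = 751 mm, on four 86×86 mm square legs, each inset 19 mm from the nearest pair of top edges, running from z = 0 to the bottom of the top. Four apron rails, 86 mm thick and 72 mm tall, run between adjacent legs with their top edges flush with the underside of the top and their outer faces flush with the legs' outer faces.

B is a bench: a 1995×408 mm seat slab, 41 mm thick, top at z = 421 mm, on four 43×43 mm square legs flush with the seat corners and standing on z = 0.

C is a rectangular picture frame lying in the x–z plane (depth along y). The opening is 677 mm wide (x) by 387 mm tall (z), surrounded by a border 30 mm wide on all four sides. The frame is 32 mm deep and is made of two full-height vertical stiles with two horizontal rails fitted between them.

The bench is on the floor beside the table on its −y side. The picture frame is on top of the table, centred.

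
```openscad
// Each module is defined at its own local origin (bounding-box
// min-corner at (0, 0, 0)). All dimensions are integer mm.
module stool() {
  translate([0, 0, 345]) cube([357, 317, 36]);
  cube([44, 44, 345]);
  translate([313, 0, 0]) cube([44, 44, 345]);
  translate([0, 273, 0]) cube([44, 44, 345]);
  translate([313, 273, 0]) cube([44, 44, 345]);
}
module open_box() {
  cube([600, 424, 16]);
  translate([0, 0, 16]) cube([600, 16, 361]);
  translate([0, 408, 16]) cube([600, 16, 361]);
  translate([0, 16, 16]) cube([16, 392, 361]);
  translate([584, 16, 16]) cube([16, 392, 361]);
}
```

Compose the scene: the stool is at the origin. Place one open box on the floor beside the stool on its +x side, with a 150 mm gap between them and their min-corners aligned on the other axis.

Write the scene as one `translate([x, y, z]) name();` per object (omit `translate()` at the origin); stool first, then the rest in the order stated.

stool();
translate([507, 0, 0]) open_box();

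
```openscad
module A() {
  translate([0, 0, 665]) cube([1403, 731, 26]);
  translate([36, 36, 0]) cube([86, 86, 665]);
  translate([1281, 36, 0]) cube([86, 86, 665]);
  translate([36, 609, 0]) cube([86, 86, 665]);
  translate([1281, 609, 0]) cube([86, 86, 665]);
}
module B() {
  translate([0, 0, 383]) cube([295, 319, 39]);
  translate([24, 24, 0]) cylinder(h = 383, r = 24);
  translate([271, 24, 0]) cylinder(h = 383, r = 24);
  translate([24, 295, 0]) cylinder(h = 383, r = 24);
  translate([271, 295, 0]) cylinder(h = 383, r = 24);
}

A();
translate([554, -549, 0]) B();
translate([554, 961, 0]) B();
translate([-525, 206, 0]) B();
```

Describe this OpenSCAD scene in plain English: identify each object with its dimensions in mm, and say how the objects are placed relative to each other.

A is a rectangular dining table. The top is 1403×731×26 mm with its upper surface at z = 691 mm. It stands on four 86×86 mm square legs, each inset 36 mm from the nearest pair of top edges, running from the floor to the underside of the top.

B is a four-legged stool. The seat is 295×319 mm, 39 mm thick, top at z = 422 mm. It stands on four round legs, each 48 mm in diameter, from z = 0 to the seat underside, each leg's axis is inset half a diameter from the nearest pair of seat edges (so the leg's bounding box is flush with the corner).

Three stools sit around the table at the −y, +y, −x sides.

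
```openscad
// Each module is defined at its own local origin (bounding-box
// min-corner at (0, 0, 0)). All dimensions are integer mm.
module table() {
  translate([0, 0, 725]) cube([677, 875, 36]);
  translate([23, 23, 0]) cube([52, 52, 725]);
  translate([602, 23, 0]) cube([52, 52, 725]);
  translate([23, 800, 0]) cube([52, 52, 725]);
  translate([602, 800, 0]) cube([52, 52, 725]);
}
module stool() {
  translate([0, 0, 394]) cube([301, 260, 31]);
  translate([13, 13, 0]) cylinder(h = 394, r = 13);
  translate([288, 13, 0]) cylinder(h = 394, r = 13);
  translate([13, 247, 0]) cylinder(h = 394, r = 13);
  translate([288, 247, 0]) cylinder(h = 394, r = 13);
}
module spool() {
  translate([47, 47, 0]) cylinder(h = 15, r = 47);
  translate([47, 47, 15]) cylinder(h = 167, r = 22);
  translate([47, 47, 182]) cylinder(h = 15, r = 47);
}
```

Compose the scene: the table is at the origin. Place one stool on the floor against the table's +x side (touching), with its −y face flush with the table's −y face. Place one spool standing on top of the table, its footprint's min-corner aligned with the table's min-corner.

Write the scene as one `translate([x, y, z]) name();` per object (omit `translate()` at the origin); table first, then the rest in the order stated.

table();
translate([677, 0, 0]) stool();
translate([0, 0, 761]) spool();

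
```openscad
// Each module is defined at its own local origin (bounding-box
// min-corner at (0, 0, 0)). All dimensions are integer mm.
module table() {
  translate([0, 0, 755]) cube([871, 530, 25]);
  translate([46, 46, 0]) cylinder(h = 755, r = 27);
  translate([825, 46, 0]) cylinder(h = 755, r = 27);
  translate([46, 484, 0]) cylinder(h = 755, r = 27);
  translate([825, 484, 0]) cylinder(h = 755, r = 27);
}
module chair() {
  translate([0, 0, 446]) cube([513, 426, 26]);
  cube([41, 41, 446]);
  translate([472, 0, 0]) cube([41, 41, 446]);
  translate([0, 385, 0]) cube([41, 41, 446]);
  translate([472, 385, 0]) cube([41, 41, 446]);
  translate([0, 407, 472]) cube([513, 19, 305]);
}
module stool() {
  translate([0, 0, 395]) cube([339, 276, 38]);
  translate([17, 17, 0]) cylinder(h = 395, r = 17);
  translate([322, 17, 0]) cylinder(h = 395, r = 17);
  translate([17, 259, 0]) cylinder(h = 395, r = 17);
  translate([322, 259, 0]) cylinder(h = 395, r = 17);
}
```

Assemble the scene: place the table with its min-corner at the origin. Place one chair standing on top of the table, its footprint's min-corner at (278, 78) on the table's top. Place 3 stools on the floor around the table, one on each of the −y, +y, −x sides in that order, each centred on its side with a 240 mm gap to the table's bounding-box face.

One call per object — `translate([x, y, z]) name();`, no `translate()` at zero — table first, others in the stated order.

table();
translate([278, 78, 780]) chair();
translate([266, -516, 0]) stool();
translate([266, 770, 0]) stool();
translate([-579, 127, 0]) stool();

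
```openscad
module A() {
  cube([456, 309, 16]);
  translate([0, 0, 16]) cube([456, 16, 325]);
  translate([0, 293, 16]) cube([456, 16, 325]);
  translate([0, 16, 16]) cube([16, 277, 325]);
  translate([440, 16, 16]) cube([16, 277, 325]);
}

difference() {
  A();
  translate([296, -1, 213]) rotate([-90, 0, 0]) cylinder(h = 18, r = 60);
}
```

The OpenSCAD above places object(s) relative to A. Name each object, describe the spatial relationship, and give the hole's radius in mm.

The subtracted cylinder has r = 60 mm.

A is an open box. The open box has a circular hole through its front wall. The hole's radius is 60 mm.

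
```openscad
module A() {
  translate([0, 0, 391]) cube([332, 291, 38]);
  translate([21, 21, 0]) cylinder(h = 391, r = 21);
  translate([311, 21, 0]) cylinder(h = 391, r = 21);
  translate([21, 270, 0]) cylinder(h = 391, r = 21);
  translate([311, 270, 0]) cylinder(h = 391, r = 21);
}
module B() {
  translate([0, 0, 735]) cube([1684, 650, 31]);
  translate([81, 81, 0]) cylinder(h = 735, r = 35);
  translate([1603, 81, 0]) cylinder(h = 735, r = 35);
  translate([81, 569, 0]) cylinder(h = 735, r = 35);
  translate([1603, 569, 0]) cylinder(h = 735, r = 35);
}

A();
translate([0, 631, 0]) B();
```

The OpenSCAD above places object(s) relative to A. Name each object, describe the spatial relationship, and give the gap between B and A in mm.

The table's nearest face is 340 mm from the stool's +y face.

A is a stool. B is a table. The table is on the floor beside the stool on its +y side. The gap between the table and the stool is 340 mm.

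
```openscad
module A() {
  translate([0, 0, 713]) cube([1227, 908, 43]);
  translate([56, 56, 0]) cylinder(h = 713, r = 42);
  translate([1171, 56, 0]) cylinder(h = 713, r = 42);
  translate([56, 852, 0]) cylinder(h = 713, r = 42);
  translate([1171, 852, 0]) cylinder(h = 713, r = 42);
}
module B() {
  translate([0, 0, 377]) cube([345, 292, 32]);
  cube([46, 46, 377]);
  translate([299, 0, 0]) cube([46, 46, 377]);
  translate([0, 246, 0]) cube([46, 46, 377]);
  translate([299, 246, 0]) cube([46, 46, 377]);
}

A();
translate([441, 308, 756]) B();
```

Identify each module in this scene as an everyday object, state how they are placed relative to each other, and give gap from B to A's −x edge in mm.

A is a table. B is a stool. The stool is on top of the table, centred. The gap from the stool to the table's −x edge is 441 mm.

The stool's min-x is at 441; the table's min-x is 0; gap = 441 mm.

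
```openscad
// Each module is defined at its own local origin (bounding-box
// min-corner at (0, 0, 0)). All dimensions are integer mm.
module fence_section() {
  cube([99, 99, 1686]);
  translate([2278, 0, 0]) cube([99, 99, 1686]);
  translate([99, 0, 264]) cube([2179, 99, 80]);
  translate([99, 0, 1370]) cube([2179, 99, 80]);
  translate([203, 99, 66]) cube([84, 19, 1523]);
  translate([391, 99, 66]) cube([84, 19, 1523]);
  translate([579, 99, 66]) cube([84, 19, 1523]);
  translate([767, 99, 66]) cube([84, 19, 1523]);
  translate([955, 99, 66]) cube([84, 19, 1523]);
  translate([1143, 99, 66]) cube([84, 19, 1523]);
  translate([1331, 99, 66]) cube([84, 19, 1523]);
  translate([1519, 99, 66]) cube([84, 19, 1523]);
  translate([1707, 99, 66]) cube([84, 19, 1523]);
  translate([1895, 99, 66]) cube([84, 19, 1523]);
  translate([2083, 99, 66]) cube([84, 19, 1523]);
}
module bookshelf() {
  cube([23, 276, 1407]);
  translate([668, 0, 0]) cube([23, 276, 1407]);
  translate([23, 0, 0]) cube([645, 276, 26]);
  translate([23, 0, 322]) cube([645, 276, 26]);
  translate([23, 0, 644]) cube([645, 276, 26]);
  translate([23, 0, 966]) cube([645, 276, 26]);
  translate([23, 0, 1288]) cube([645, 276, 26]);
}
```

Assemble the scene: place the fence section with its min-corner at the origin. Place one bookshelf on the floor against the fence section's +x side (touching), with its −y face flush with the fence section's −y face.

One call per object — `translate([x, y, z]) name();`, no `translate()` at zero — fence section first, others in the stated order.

fence_section();
translate([2377, 0, 0]) bookshelf();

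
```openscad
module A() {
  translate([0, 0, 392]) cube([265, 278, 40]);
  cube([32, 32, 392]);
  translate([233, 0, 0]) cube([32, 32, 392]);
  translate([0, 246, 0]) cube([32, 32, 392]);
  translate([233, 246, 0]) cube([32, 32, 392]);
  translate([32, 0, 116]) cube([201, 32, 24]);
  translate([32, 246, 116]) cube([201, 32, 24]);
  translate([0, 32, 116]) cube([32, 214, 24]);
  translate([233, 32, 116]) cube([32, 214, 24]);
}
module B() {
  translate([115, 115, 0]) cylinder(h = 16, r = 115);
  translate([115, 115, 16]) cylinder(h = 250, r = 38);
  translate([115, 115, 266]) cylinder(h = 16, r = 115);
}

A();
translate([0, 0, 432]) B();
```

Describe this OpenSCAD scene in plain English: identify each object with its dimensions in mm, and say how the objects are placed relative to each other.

A is a simple wooden stool: a rectangular seat 265 mm (x) by 278 mm (y), 40 mm thick, top face at z = 432 mm, on four square legs, each 32×32 mm in cross-section. The legs rest on z = 0, each flush with a corner of the seat. Four stretchers, 32 mm wide and 24 mm tall, connect adjacent legs with their undersides at z = 116 mm, each running between the inner faces of the legs it joins and aligned with the legs' outer faces on the other axis.

B is a spool: two coaxial disc flanges of radius 115 mm and thickness 16 mm, joined by a core cylinder of radius 38 mm and height 250 mm. The lower flange rests on z = 0 and the three cylinders share a vertical axis.

The spool is on top of the stool.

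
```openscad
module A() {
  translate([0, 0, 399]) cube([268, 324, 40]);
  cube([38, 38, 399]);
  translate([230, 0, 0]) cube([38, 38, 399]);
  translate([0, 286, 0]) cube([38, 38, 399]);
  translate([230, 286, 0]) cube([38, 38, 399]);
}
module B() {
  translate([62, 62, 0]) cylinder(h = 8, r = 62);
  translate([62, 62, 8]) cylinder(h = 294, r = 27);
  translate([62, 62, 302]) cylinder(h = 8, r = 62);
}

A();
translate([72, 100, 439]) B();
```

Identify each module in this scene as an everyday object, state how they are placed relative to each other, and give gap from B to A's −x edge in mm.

A is a stool. B is a spool. The spool is on top of the stool, centred. The gap from the spool to the stool's −x edge is 72 mm.

The spool's min-x is at 72; the stool's min-x is 0; gap = 72 mm.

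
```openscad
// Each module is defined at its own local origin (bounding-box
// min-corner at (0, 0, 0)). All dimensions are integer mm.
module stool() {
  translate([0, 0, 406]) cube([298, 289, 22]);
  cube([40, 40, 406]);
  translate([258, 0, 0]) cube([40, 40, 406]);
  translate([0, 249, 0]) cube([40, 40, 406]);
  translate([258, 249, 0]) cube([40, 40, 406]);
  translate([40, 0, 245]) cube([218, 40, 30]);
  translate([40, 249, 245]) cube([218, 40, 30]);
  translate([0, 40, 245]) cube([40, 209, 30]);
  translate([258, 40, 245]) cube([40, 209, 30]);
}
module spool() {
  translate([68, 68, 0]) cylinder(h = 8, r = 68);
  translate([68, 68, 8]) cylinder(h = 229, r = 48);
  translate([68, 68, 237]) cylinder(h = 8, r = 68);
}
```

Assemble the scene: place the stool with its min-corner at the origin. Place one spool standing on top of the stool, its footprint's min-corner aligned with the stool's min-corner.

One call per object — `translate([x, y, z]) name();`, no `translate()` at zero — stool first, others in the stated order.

stool();
translate([0, 0, 428]) spool();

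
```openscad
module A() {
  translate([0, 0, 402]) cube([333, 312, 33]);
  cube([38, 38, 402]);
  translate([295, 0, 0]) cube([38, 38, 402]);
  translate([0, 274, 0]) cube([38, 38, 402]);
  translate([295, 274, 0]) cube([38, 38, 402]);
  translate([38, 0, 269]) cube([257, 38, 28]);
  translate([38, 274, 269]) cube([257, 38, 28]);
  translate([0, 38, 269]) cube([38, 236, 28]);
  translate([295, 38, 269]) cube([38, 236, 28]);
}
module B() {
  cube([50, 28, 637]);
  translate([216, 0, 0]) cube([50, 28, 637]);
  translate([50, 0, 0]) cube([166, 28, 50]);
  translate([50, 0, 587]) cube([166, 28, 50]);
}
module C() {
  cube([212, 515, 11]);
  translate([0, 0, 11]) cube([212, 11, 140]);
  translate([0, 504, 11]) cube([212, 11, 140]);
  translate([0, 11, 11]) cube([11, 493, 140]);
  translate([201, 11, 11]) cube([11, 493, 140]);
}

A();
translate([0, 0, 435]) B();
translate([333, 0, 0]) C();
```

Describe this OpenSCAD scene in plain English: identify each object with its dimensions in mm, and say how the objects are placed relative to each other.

A is a simple wooden stool: a rectangular seat 333 mm (x) by 312 mm (y), 33 mm thick, top face at z = 435 mm, on four square legs, each 38×38 mm in cross-section. The legs rest on z = 0, each flush with a corner of the seat. Four stretchers, 38 mm wide and 28 mm tall, connect adjacent legs with their undersides at z = 269 mm, each running between the inner faces of the legs it joins and aligned with the legs' outer faces on the other axis.

B is a rectangular picture frame lying in the x–z plane (depth along y). The opening is 166 mm wide (x) by 537 mm tall (z), surrounded by a border 50 mm wide on all four sides. The frame is 28 mm deep and is made of two full-height vertical stiles with two horizontal rails fitted between them.

C is an open storage box with external size 212×515×151 mm and wall thickness 11 mm (the base is also 11 mm thick). The base covers the whole footprint; the four walls stand on the base, with the y-facing walls full-width and the x-facing walls fitting between their inner faces.

The picture frame is on top of the stool. The open box is against the stool's +x side, with their −y faces flush.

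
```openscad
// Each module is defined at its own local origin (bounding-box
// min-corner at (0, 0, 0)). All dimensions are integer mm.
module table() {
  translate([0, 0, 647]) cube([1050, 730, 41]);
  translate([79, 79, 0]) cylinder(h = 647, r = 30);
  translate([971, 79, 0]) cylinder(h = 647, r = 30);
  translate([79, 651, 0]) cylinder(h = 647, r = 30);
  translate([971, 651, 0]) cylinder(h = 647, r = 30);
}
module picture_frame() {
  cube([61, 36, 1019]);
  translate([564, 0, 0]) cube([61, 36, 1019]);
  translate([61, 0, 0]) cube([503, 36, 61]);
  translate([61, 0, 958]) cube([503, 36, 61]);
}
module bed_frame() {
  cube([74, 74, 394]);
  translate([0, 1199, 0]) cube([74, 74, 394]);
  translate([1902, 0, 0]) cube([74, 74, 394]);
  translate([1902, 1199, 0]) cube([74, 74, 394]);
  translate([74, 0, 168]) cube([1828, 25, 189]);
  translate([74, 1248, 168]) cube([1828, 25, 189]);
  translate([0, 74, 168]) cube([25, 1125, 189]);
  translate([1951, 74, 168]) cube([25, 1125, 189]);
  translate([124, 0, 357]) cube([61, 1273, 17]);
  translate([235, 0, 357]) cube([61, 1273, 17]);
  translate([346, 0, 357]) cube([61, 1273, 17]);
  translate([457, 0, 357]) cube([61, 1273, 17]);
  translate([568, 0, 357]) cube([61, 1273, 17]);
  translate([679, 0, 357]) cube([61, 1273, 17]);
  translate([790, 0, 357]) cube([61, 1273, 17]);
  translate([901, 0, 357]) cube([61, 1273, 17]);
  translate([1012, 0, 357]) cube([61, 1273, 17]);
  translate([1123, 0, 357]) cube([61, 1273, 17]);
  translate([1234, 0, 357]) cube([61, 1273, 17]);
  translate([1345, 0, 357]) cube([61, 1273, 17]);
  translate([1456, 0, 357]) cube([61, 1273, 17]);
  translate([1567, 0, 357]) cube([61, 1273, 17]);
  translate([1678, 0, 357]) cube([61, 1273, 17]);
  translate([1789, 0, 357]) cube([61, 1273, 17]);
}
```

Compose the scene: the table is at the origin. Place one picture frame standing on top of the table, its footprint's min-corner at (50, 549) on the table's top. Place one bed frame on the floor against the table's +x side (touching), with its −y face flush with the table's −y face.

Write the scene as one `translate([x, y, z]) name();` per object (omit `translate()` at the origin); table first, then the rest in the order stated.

table();
translate([50, 549, 688]) picture_frame();
translate([1050, 0, 0]) bed_frame();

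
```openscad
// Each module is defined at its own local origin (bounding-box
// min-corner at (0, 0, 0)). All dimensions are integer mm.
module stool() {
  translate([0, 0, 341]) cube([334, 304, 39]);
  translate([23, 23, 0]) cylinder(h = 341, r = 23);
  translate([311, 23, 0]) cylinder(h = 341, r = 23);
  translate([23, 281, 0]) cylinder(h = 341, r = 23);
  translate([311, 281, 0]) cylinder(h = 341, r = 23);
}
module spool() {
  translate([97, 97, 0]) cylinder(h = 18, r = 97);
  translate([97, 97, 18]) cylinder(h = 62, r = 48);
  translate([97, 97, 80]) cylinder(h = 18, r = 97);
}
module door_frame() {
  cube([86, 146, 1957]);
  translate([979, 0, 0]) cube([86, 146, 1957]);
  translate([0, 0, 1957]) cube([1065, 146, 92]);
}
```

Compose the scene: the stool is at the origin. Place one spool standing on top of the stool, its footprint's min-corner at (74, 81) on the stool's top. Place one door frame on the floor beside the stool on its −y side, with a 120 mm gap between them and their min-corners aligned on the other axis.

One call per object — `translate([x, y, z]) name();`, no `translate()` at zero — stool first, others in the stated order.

stool();
translate([74, 81, 380]) spool();
translate([0, -266, 0]) door_frame();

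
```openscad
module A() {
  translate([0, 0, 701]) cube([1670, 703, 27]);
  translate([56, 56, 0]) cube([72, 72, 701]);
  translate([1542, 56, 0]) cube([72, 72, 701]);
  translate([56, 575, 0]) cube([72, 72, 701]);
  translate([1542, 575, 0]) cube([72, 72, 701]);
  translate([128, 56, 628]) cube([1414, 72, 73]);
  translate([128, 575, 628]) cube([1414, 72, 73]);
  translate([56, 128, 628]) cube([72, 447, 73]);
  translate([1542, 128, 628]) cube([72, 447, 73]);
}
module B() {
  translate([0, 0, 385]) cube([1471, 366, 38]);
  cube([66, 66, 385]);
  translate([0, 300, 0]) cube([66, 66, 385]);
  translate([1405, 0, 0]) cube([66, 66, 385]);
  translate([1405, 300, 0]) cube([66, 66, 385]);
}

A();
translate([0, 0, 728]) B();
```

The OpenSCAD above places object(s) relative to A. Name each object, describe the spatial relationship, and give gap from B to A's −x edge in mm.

A is a table. B is a bench. The bench is on top of the table. The gap from the bench to the table's −x edge is 0 mm.

The bench's min-x is at 0; the table's min-x is 0; gap = 0 mm.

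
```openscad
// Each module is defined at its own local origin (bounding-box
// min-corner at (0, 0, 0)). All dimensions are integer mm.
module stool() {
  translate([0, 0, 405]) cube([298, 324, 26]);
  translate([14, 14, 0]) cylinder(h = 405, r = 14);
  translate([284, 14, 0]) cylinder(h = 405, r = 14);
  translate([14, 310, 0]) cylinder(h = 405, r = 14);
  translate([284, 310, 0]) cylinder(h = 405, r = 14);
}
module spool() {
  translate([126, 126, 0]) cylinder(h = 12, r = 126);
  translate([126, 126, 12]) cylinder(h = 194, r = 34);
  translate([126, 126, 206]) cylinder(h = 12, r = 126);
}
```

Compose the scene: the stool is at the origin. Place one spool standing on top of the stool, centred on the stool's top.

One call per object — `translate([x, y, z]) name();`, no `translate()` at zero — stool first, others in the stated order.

stool();
translate([23, 36, 431]) spool();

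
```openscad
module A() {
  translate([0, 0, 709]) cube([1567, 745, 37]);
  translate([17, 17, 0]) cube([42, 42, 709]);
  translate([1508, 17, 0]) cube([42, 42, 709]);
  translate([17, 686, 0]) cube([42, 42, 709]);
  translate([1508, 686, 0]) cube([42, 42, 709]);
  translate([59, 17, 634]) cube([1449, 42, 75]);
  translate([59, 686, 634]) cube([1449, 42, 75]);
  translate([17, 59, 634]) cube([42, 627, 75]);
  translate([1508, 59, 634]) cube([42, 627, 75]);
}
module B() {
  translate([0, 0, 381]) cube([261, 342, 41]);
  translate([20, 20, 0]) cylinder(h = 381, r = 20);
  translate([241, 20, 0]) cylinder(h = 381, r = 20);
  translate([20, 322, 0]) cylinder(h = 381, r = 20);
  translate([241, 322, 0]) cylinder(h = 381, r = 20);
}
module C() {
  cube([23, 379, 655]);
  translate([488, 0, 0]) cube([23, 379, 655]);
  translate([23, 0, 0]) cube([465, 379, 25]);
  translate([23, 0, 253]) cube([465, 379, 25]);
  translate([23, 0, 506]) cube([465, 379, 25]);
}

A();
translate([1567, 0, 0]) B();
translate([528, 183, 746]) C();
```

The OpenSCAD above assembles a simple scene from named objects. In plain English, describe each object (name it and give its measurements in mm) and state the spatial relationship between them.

A is a table with a 1567×745 mm rectangular top, 37 mm thick, top surface at z = 746 mm, supported by four 42×42 mm square legs, each inset 17 mm from the nearest pair of top edges, running from the floor. Four apron rails, 42 mm thick and 75 mm tall, run between adjacent legs with their top edges flush with the underside of the top and their outer faces flush with the legs' outer faces.

B is a four-legged stool. The seat is 261×342 mm, 41 mm thick, top at z = 422 mm. It stands on four round legs, each 40 mm in diameter, from z = 0 to the seat underside, each leg's axis is inset half a diameter from the nearest pair of seat edges (so the leg's bounding box is flush with the corner).

C is a bookshelf 511 mm wide overall, 379 mm deep and 655 mm tall. The two sides are 23 mm thick vertical panels. 3 horizontal shelves of 25 mm thickness span between the inner faces of the sides; the lowest shelf sits on the floor and shelves are stacked with a clear vertical gap of 228 mm between each pair.

The stool is against the table's +x side, with their −y faces flush. The bookshelf is on top of the table, centred.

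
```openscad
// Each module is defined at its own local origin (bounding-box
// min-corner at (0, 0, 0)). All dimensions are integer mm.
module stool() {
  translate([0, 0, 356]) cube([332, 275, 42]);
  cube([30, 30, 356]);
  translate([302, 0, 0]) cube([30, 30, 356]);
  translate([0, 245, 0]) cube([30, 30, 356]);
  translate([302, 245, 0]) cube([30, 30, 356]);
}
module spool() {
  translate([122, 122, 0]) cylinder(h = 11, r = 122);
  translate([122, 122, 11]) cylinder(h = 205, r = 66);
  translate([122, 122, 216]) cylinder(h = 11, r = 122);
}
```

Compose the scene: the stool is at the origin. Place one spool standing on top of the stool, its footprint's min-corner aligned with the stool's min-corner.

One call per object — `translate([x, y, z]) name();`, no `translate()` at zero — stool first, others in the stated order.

stool();
translate([0, 0, 398]) spool();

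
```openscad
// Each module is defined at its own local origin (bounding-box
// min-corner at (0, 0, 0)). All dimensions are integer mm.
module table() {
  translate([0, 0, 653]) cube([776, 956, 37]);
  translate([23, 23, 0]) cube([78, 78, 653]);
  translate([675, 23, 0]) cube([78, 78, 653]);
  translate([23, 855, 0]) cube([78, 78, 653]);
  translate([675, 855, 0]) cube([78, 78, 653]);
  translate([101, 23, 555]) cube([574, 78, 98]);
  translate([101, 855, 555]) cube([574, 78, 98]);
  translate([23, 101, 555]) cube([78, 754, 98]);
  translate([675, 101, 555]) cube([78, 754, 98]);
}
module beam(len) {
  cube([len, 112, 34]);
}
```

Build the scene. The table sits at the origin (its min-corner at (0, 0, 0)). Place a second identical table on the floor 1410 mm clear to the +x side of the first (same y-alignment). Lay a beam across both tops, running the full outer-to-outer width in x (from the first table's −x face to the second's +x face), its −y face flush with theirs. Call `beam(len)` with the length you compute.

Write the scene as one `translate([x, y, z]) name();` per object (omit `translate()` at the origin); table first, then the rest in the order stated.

table();
translate([2186, 0, 0]) table();
translate([0, 0, 690]) beam(2962);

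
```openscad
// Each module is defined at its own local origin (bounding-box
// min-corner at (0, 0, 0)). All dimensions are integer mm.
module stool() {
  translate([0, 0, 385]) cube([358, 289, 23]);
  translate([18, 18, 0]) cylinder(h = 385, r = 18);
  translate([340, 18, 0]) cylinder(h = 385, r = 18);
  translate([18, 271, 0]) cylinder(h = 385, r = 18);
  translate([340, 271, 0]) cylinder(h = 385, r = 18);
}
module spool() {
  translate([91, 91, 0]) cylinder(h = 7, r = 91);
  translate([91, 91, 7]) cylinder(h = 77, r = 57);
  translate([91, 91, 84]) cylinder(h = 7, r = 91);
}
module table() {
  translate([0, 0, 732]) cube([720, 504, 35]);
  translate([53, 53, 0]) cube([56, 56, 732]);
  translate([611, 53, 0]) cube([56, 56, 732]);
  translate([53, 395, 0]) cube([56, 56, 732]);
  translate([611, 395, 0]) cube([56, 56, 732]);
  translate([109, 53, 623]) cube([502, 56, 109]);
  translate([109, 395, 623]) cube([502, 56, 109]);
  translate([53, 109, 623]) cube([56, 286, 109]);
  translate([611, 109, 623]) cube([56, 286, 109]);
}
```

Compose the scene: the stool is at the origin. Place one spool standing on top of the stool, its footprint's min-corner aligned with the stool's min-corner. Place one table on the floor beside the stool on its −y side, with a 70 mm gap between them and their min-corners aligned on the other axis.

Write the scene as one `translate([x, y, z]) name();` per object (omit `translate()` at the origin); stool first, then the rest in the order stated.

stool();
translate([0, 0, 408]) spool();
translate([0, -574, 0]) table();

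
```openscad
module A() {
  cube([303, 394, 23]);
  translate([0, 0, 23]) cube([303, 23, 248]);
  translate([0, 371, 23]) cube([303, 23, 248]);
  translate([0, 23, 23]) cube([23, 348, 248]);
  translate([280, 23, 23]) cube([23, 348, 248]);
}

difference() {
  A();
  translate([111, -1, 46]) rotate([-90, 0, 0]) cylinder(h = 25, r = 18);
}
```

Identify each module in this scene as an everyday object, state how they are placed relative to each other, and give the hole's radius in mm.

A is an open box. The open box has a circular hole through its front wall. The hole's radius is 18 mm.

The subtracted cylinder has r = 18 mm.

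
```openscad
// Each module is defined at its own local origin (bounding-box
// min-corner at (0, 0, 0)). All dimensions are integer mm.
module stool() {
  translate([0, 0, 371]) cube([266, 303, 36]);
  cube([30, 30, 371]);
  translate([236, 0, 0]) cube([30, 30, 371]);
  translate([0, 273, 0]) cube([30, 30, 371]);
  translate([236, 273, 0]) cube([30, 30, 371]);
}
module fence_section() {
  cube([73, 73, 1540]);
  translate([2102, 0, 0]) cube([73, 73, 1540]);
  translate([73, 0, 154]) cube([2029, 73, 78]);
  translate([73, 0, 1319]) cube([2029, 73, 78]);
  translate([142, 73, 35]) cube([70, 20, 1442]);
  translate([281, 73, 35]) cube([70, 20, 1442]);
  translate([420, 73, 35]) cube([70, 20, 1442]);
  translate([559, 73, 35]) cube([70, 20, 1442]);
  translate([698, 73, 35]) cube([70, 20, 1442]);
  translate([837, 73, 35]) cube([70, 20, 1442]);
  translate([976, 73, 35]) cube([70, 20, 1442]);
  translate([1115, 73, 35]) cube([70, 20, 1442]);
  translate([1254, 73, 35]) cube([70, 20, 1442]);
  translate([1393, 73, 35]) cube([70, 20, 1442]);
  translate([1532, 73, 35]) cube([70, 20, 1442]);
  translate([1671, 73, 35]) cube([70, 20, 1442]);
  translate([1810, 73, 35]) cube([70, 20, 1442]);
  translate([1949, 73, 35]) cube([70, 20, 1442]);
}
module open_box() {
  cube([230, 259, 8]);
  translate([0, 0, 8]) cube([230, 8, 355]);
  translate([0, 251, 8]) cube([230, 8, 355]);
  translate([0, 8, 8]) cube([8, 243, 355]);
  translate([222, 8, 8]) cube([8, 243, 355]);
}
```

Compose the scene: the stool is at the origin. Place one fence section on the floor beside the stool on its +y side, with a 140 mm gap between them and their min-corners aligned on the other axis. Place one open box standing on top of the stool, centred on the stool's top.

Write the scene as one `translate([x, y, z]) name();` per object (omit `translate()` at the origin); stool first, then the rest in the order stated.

stool();
translate([0, 443, 0]) fence_section();
translate([18, 22, 407]) open_box();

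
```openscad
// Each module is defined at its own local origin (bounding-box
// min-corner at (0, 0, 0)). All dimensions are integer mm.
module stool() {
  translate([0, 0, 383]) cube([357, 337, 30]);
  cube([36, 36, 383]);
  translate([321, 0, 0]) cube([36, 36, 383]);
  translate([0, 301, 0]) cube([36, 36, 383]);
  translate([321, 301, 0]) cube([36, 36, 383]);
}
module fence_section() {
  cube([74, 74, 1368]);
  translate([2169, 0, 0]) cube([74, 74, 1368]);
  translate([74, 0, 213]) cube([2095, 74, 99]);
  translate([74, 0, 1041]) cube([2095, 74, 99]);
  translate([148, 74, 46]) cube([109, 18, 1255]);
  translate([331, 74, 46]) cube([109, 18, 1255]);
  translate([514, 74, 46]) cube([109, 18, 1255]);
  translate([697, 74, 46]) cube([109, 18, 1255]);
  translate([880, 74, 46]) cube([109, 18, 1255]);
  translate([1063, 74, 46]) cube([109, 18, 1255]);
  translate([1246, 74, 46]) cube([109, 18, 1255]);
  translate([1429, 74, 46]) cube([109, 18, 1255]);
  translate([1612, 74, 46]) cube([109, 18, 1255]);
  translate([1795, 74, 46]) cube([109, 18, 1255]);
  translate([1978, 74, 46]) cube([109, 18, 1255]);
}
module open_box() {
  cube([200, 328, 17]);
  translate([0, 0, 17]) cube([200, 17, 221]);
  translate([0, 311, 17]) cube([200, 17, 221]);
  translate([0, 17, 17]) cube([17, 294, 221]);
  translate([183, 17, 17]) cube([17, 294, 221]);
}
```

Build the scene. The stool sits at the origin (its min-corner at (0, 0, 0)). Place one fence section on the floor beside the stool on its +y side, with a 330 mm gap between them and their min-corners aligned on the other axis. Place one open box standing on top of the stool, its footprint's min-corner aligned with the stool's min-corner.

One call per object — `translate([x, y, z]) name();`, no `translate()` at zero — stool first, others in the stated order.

stool();
translate([0, 667, 0]) fence_section();
translate([0, 0, 413]) open_box();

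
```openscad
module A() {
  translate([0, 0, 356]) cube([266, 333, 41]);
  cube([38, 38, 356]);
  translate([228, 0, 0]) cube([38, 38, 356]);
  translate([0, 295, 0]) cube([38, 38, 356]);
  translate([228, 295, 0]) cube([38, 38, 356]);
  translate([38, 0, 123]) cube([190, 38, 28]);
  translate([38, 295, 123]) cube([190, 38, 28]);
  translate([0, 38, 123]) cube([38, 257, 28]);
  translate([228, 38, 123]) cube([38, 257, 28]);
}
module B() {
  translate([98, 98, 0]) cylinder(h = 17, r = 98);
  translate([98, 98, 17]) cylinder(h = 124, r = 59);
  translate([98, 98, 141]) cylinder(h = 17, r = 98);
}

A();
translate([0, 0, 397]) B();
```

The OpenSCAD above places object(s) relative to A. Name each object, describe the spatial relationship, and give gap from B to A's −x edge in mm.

A is a stool. B is a spool. The spool is on top of the stool. The gap from the spool to the stool's −x edge is 0 mm.

The spool's min-x is at 0; the stool's min-x is 0; gap = 0 mm.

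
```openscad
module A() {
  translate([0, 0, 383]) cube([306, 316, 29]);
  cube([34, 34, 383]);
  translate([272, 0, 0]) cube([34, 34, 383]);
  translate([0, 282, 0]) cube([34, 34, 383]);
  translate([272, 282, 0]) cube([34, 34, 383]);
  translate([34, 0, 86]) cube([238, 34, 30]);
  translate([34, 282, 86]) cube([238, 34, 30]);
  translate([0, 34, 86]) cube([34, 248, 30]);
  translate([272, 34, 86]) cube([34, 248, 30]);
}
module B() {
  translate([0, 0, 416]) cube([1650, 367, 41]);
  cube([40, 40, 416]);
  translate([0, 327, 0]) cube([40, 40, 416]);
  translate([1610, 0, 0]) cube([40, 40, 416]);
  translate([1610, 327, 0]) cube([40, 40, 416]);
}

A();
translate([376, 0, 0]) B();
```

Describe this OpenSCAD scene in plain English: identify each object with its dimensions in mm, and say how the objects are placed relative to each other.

A is a simple wooden stool: a rectangular seat 306 mm (x) by 316 mm (y), 29 mm thick, top face at z = 412 mm, on four square legs, each 34×34 mm in cross-section. The legs rest on z = 0, each flush with a corner of the seat. Four stretchers, 34 mm wide and 30 mm tall, connect adjacent legs with their undersides at z = 86 mm, each running between the inner faces of the legs it joins and aligned with the legs' outer faces on the other axis.

B is a bench: a 1650×367 mm seat slab, 41 mm thick, top at z = 457 mm, on four 40×40 mm square legs flush with the seat corners and standing on z = 0.

The bench is on the floor beside the stool on its +x side.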